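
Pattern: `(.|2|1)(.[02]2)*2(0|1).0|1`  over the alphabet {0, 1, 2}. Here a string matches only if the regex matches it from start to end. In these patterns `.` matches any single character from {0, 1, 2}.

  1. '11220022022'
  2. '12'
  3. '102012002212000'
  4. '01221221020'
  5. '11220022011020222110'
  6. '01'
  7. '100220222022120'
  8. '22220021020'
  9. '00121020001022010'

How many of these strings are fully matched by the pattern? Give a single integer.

1 → no match
2 → no match
3 → no match
4 → no match
5 → no match
6 → no match
7 → no match
8 → no match
9 → no match
Total matched: 0

0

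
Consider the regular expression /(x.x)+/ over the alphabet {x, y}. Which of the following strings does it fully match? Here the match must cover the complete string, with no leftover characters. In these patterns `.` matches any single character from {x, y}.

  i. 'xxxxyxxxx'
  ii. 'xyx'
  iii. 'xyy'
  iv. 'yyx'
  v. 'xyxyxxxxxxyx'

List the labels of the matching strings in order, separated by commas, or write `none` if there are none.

i, ii

i. 'xxxxyxxxx' → match
ii. 'xyx' → match
iii. 'xyy' → no match — must end with 'x'
iv. 'yyx' → no match — must start with 'x'
v. 'xyxyxxxxxxyx' → no match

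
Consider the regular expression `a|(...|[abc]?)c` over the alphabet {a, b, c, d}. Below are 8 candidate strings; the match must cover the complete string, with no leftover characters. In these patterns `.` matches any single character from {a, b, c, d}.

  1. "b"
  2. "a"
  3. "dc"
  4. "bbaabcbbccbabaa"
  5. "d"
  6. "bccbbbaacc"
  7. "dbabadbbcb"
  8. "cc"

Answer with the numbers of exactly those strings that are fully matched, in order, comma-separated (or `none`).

2, 8

1 → no match
2 → match
3 → no match
4 → no match
5 → no match
6 → no match
7 → no match
8 → match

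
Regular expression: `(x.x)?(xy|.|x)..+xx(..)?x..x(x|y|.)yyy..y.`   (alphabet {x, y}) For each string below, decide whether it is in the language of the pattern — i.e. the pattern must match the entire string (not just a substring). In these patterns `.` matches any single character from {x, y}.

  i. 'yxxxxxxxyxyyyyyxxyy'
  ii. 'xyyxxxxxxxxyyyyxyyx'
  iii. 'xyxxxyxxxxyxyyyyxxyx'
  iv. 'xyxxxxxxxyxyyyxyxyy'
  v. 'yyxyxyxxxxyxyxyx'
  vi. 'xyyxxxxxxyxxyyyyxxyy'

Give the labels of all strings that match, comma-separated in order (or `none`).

ii, iii, vi

i → no match
ii → match
iii → match
iv → no match
v → no match
vi → match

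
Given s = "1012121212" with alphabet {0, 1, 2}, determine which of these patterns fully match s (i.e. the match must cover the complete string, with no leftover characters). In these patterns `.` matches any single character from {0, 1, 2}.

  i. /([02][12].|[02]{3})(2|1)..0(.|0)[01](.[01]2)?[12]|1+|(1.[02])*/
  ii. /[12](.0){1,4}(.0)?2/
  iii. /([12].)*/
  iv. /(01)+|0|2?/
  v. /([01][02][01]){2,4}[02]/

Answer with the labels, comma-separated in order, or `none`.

i → no match
ii → no match
iii → match
iv → no match
v → no match

iii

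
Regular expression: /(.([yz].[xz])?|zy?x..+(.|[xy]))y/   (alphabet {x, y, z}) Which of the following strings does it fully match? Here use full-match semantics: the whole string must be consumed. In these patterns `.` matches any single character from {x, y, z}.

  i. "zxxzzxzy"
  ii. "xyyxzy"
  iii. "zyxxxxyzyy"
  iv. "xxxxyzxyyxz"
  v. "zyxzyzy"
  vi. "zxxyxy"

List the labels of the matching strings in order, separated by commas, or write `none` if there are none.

i, iii, v, vi

i → match
ii → no match
iii → match
iv → no match — must end with "y"
v → match
vi → match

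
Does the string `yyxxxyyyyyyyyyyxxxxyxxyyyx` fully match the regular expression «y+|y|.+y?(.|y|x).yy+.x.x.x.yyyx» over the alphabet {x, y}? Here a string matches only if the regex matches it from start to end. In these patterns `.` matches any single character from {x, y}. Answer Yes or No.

Yes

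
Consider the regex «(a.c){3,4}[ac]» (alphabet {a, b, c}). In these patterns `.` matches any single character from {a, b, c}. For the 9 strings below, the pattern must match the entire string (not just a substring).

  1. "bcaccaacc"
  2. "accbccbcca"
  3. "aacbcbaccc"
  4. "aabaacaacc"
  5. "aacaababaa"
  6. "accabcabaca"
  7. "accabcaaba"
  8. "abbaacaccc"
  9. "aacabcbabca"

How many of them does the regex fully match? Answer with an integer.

0

1. "bcaccaacc" → no match — must start with "a"
2. "accbccbcca" → no match
3. "aacbcbaccc" → no match
4. "aabaacaacc" → no match
5. "aacaababaa" → no match
6. "accabcabaca" → no match
7. "accabcaaba" → no match
8. "abbaacaccc" → no match
9. "aacabcbabca" → no match
Total matched: 0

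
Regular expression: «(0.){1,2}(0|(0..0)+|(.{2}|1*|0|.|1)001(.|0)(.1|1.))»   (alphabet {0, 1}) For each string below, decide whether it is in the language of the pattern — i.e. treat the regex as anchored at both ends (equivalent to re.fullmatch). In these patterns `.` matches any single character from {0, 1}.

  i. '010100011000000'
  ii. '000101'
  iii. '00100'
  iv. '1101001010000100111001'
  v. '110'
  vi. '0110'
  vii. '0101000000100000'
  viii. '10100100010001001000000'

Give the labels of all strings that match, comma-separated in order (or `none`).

i → no match
ii → no match
iii → no match
iv → no match — must start with '0'
v → no match — must start with '0'
vi → no match
vii → match
viii → no match — must start with '0'

vii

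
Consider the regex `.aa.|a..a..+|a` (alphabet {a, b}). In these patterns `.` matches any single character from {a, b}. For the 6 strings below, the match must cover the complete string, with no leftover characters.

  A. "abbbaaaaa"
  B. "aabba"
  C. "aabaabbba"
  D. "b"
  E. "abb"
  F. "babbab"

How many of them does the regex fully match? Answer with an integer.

A. "abbbaaaaa" → no match
B. "aabba" → no match
C. "aabaabbba" → match
D. "b" → no match
E. "abb" → no match
F. "babbab" → no match
Total matched: 1

1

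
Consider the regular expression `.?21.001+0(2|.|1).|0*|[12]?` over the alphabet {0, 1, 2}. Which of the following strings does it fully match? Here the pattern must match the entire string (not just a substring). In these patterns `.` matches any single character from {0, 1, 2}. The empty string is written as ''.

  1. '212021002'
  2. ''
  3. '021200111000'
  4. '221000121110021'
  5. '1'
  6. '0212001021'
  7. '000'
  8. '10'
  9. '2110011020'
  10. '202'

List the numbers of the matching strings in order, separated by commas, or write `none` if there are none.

2, 3, 5, 6, 7, 9

1 → no match
2 → match
3 → match
4 → no match
5 → match
6 → match
7 → match
8 → no match
9 → match
10 → no match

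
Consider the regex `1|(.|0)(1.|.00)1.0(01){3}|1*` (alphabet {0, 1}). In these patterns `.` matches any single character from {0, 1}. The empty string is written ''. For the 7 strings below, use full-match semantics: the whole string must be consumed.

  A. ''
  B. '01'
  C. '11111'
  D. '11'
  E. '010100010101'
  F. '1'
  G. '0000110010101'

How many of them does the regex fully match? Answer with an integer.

6

A → match
B → no match
C → match
D → match
E → match
F → match
G → match
Total matched: 6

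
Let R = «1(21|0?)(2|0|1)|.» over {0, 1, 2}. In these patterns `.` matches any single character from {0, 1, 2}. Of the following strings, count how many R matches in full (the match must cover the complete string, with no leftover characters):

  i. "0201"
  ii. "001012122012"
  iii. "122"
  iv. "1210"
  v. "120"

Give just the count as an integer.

1

i. "0201" → no match
ii. "001012122012" → no match
iii. "122" → no match
iv. "1210" → match
v. "120" → no match
Total matched: 1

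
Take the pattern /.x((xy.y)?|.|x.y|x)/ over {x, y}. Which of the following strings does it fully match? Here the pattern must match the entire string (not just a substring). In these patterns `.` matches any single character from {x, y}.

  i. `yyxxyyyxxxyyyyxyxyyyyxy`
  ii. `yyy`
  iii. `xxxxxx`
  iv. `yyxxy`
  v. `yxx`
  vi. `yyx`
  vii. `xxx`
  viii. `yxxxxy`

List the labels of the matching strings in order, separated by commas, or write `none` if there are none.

i → no match
ii → no match
iii → no match
iv → no match
v → match
vi → no match
vii → match
viii → no match

v, vii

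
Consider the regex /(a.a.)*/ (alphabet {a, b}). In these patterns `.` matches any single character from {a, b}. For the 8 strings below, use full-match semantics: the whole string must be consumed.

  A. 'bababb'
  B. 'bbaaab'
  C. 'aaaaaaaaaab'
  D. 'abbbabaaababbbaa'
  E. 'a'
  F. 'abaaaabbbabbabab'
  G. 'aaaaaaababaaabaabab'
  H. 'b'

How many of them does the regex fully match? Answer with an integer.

0

A → no match
B → no match
C → no match
D → no match
E → no match
F → no match
G → no match
H → no match
Total matched: 0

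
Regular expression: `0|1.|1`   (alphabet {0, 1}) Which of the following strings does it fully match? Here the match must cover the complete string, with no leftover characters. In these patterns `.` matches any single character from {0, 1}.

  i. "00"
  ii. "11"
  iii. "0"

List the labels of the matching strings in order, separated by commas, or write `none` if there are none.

i → no match
ii → match
iii → match

ii, iii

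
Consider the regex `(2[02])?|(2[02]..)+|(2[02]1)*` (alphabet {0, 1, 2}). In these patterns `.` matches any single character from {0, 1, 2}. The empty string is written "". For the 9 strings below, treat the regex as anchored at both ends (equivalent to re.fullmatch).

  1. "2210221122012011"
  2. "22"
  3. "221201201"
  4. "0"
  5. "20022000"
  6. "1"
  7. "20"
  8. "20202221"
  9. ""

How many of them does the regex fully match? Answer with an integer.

7

1 → match
2. "22" → match
3. "221201201" → match
4. "0" → no match
5. "20022000" → match
6. "1" → no match
7. "20" → match
8. "20202221" → match
9. "" → match
Total matched: 7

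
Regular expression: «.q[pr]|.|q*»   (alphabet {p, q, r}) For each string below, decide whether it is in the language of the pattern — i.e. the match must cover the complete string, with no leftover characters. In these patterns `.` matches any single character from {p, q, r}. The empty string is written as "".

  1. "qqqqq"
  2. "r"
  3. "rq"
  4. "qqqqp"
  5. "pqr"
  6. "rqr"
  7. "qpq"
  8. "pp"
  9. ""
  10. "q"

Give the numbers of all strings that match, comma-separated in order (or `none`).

1 → match
2 → match
3 → no match
4 → no match
5 → match
6 → match
7 → no match
8 → no match
9 → match
10 → match

1, 2, 5, 6, 9, 10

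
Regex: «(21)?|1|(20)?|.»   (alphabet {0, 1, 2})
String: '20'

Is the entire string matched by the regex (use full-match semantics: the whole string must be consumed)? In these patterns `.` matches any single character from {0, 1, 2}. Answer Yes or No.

Yes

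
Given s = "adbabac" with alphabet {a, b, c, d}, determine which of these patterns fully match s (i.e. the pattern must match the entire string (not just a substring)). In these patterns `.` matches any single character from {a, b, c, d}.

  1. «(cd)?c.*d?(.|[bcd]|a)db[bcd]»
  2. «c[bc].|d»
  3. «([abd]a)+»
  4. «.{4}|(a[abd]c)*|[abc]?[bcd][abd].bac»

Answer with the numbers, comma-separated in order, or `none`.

1 → no match
2 → no match
3 → no match — must end with "a"
4 → match

4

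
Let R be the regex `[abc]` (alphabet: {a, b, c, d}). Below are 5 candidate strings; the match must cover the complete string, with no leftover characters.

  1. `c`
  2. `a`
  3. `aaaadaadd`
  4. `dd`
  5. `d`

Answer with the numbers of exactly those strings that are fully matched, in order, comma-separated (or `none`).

1, 2

1 → match
2 → match
3 → no match
4 → no match
5 → no match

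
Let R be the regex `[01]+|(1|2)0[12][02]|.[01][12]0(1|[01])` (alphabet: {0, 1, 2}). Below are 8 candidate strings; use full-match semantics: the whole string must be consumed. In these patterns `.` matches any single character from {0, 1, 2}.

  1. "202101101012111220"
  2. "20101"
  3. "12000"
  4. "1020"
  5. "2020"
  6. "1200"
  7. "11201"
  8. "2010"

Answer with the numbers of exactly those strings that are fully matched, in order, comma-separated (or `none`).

2, 4, 5, 7, 8

1 → no match
2 → match
3 → no match
4 → match
5 → match
6 → no match
7 → match
8 → match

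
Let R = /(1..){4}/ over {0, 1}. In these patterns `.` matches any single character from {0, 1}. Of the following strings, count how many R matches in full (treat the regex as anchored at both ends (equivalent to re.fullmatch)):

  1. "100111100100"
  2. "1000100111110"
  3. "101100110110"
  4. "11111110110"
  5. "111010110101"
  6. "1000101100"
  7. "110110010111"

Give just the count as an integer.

1 → match
2 → no match
3 → match
4 → no match
5 → no match
6 → no match
7 → no match
Total matched: 2

2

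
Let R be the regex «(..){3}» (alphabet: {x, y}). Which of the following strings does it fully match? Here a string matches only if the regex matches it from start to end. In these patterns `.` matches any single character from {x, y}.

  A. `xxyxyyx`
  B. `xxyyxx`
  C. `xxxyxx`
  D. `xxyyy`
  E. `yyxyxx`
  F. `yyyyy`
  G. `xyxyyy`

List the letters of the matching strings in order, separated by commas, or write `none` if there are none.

A → no match
B → match
C → match
D → no match
E → match
F → no match
G → match

B, C, E, G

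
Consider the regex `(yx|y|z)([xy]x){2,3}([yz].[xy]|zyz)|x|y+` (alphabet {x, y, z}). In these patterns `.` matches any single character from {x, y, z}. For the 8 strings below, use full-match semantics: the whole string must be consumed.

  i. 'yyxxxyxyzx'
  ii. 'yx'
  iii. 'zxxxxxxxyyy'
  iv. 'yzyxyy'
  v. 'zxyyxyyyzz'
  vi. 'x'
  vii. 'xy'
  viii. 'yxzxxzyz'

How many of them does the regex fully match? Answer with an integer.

2

i → match
ii → no match
iii → no match
iv → no match
v → no match
vi → match
vii → no match
viii → no match
Total matched: 2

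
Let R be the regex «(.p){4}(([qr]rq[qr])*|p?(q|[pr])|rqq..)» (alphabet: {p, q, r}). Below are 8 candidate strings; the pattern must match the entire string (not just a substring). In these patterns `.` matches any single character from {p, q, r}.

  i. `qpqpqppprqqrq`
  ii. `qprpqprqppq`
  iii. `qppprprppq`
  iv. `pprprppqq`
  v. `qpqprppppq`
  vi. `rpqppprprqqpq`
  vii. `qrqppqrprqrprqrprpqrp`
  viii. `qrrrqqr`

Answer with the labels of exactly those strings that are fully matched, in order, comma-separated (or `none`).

i → match
ii. `qprpqprqppq` → no match
iii. `qppprprppq` → match
iv. `pprprppqq` → no match
v. `qpqprppppq` → match
vi → match
vii → no match
viii. `qrrrqqr` → no match

i, iii, v, vi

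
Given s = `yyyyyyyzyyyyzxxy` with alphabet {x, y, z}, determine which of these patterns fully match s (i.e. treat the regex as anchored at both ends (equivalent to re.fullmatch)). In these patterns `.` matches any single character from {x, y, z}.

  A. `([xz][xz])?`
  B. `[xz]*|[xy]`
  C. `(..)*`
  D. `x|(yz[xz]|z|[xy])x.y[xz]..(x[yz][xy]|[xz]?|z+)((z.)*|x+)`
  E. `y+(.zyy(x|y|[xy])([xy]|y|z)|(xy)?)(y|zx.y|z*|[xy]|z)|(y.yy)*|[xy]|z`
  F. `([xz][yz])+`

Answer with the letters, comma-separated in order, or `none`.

A → no match
B → no match
C → match
D → no match
E → match
F → no match

C, E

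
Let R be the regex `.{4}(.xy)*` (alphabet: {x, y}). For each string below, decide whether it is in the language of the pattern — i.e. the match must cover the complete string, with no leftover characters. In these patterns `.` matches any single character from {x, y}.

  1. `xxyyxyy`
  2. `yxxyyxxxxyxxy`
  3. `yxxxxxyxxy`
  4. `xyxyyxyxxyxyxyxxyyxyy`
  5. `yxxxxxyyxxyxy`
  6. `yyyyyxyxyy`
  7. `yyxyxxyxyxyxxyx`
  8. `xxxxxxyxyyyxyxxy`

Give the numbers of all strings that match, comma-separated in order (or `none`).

1 → no match
2 → no match
3 → match
4 → no match
5 → no match
6 → no match
7 → no match
8 → no match

3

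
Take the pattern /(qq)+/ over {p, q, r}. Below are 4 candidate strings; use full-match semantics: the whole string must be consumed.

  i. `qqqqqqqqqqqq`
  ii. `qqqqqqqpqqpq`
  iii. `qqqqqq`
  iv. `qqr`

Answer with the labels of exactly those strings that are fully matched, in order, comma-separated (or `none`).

i → match
ii → no match — must end with `qq`
iii → match
iv → no match — must end with `qq`

i, iii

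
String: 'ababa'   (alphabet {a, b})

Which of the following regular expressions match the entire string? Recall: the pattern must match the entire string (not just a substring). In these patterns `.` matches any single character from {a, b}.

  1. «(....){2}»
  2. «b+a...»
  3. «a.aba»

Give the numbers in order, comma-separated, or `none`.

1 → no match
2 → no match — must start with 'b'
3 → match

3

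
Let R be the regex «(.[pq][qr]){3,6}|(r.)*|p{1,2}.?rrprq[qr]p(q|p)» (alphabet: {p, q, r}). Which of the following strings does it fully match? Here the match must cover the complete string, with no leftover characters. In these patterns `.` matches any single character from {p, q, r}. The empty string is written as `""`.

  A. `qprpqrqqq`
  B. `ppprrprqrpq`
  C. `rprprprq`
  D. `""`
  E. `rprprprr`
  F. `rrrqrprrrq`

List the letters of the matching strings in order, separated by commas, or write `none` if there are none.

A → match
B → match
C → match
D → match
E → match
F → match

A, B, C, D, E, F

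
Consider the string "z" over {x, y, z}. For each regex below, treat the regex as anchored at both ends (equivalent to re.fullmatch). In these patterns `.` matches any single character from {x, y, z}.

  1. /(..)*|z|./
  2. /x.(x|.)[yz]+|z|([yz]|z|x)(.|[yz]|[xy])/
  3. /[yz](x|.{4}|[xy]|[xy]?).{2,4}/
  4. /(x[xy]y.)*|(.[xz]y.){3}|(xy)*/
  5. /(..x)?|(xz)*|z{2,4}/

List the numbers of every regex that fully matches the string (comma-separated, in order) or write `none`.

1, 2

1 → match
2 → match
3 → no match
4 → no match
5 → no match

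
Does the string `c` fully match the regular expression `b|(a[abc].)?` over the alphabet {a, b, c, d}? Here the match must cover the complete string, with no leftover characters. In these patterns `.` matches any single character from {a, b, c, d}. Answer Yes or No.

No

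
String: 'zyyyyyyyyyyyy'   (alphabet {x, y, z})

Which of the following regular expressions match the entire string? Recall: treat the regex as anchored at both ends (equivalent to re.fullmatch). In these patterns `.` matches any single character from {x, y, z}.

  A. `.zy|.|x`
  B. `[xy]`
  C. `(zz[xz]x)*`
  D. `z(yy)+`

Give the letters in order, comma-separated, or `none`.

D

A → no match
B → no match
C → no match
D → match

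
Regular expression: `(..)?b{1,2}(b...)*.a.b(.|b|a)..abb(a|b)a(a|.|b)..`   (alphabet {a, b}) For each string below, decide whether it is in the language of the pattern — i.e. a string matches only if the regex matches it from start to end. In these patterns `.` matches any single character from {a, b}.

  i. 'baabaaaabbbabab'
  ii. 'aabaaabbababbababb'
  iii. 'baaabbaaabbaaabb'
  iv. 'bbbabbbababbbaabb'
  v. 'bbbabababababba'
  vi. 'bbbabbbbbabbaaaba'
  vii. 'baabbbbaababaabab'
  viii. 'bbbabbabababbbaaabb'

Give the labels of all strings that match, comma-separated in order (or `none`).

i → no match
ii → no match
iii → match
iv → match
v → no match
vi → match
vii → no match
viii → no match

iii, iv, vi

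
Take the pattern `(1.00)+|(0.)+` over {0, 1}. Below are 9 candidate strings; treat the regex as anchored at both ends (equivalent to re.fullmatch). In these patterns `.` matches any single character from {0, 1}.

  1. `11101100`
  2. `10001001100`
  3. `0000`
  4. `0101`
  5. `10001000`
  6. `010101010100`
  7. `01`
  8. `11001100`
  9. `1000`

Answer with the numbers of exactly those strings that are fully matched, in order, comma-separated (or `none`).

1 → no match
2 → no match
3 → match
4 → match
5 → match
6 → match
7 → match
8 → match
9 → match

3, 4, 5, 6, 7, 8, 9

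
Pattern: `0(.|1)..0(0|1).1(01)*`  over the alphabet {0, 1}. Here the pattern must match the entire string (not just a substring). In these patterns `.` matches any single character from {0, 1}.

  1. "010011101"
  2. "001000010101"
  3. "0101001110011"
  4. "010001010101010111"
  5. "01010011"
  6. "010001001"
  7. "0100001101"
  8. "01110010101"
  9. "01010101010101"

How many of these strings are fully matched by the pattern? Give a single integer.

4

1 → no match
2 → match
3 → no match
4 → no match
5 → match
6 → no match
7 → match
8 → no match
9 → match
Total matched: 4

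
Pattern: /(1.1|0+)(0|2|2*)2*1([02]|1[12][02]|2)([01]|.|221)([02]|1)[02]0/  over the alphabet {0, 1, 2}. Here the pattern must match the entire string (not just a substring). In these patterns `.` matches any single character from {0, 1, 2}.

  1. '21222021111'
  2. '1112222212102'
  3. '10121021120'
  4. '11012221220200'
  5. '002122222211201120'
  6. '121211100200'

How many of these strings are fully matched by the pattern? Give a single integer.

1 → no match — must end with '0'
2 → no match — must end with '0'
3 → no match
4 → no match
5 → no match
6 → match
Total matched: 1

1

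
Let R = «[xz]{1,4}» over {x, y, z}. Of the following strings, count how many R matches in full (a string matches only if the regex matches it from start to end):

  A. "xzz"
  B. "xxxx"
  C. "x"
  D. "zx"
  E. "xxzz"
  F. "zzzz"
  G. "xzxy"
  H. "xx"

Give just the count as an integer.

7

A → match
B → match
C → match
D → match
E → match
F → match
G → no match
H → match
Total matched: 7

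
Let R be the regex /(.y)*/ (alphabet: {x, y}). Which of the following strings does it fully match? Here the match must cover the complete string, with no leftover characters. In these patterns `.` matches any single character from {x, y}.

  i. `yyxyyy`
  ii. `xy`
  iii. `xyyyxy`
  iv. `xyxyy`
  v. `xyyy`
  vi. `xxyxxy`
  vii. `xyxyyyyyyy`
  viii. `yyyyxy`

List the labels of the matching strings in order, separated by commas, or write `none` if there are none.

i, ii, iii, v, vii, viii

i → match
ii → match
iii → match
iv → no match
v → match
vi → no match
vii → match
viii → match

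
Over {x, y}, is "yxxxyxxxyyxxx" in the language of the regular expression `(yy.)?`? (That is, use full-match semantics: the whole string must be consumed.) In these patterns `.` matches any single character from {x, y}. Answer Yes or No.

No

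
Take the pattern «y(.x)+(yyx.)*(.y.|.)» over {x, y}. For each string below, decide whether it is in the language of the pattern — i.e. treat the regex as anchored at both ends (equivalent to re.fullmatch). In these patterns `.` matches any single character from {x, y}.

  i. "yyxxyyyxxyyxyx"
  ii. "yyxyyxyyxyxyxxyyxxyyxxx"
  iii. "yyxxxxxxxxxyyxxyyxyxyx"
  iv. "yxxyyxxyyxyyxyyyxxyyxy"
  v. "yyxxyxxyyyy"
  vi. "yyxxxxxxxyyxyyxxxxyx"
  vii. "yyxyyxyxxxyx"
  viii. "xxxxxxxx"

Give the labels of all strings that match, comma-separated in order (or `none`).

i → no match
ii → no match
iii → match
iv → no match
v → no match
vi → no match
vii → no match
viii → no match — must start with "y"

iii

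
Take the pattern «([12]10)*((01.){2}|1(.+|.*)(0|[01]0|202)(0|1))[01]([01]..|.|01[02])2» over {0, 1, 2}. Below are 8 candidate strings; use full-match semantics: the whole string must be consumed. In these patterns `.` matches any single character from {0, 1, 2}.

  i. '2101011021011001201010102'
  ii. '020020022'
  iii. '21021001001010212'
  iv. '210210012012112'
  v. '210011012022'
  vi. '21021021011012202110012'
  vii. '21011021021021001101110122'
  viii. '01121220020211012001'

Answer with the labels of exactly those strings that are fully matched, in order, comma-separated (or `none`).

i → no match
ii. '020020022' → no match
iii → match
iv → match
v. '210011012022' → match
vi → match
vii → match
viii → no match — must end with '2'

iii, iv, v, vi, vii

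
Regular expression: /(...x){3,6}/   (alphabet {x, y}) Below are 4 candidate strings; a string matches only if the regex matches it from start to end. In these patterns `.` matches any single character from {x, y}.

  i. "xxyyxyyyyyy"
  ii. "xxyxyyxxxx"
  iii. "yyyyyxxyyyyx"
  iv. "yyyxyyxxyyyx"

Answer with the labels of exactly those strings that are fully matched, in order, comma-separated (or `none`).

iv

i → no match — must end with "x"
ii → no match
iii → no match
iv → match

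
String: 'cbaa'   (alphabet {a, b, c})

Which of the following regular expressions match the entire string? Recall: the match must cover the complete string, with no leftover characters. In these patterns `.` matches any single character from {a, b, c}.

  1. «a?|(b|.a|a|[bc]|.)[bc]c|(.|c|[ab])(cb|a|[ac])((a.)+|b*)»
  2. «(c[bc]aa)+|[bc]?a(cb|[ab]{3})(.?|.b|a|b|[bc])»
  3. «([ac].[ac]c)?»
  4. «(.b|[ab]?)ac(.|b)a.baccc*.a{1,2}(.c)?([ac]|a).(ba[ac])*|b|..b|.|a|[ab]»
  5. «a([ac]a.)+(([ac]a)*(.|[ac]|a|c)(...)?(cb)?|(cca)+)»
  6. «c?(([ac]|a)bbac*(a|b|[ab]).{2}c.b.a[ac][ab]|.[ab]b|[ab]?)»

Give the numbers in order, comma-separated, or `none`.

2

1 → no match
2 → match
3 → no match
4 → no match
5 → no match — must start with 'a'
6 → no match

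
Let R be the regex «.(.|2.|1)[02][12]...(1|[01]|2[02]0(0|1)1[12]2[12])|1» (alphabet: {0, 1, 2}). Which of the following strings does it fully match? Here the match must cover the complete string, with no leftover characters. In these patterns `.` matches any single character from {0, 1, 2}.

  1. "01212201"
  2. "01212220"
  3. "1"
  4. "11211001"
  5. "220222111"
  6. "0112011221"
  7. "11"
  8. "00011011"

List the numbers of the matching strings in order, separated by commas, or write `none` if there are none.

1 → match
2 → match
3 → match
4 → match
5 → match
6 → no match
7 → no match
8 → match

1, 2, 3, 4, 5, 8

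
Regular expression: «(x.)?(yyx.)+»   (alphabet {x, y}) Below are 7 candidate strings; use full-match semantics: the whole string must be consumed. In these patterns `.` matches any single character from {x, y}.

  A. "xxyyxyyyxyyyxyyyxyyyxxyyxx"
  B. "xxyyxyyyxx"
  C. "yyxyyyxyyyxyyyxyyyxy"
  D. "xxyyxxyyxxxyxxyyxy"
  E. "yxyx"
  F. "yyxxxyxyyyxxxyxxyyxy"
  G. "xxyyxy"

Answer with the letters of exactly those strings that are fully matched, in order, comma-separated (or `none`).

A → match
B. "xxyyxyyyxx" → match
C → match
D → no match
E. "yxyx" → no match
F → no match
G. "xxyyxy" → match

A, B, C, G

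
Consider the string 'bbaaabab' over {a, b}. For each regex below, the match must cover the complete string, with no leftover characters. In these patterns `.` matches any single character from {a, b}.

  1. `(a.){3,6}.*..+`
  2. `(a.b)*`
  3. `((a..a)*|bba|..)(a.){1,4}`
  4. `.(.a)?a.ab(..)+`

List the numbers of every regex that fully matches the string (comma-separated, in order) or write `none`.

3

1 → no match — must start with 'a'
2 → no match
3 → match
4 → no match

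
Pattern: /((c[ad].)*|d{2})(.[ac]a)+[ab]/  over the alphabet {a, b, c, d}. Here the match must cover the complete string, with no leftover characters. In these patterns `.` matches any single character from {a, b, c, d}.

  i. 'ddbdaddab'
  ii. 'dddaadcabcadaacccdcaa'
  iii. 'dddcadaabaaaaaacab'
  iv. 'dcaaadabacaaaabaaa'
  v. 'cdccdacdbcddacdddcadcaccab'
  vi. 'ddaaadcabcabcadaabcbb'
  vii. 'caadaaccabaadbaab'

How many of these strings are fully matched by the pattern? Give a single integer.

i → no match
ii → no match
iii → match
iv → no match
v → no match
vi → no match
vii → no match
Total matched: 1

1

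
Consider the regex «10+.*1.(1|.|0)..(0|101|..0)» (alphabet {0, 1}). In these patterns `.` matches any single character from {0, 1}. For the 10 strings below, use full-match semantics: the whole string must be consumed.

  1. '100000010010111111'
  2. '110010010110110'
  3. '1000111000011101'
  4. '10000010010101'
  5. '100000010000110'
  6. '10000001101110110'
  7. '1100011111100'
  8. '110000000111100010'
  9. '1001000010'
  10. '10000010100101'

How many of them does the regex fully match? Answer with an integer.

1 → no match
2 → no match — must start with '10'
3 → no match
4 → match
5 → match
6 → match
7 → no match — must start with '10'
8 → no match — must start with '10'
9 → no match
10 → match
Total matched: 4

4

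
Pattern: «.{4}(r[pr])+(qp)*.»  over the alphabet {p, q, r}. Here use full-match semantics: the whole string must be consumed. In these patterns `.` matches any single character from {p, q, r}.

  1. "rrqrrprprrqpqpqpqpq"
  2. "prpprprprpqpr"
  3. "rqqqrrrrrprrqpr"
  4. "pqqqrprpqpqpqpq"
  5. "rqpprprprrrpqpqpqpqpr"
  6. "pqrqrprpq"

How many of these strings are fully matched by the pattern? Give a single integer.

6

1 → match
2 → match
3 → match
4 → match
5 → match
6. "pqrqrprpq" → match
Total matched: 6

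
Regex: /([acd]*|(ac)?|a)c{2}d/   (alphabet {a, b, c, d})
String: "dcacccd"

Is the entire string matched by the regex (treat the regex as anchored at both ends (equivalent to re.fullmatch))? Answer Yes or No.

Yes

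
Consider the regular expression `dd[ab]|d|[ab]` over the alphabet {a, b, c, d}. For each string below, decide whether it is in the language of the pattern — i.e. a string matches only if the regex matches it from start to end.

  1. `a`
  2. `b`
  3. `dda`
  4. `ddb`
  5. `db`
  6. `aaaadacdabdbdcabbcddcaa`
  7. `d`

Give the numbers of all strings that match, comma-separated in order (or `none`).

1, 2, 3, 4, 7

1. `a` → match
2. `b` → match
3. `dda` → match
4. `ddb` → match
5. `db` → no match
6 → no match
7. `d` → match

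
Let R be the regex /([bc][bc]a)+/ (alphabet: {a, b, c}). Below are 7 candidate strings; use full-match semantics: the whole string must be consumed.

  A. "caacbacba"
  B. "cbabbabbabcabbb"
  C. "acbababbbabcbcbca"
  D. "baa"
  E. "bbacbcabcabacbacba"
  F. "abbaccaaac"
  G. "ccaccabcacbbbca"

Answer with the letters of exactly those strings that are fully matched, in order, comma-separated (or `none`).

A. "caacbacba" → no match
B → no match — must end with "a"
C → no match
D. "baa" → no match
E → no match
F. "abbaccaaac" → no match — must end with "a"
G → no match

none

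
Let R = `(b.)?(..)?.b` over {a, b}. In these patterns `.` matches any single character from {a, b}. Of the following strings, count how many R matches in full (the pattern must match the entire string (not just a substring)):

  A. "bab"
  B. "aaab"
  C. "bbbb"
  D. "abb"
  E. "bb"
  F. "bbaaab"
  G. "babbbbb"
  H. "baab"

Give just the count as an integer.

5

A. "bab" → no match
B. "aaab" → match
C. "bbbb" → match
D. "abb" → no match
E. "bb" → match
F. "bbaaab" → match
G. "babbbbb" → no match
H. "baab" → match
Total matched: 5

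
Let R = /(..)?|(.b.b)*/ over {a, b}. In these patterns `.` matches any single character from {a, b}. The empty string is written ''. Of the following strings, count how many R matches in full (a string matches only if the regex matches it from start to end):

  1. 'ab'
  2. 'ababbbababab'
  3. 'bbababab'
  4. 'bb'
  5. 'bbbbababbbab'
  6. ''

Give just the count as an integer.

1 → match
2 → match
3 → match
4 → match
5 → match
6 → match
Total matched: 6

6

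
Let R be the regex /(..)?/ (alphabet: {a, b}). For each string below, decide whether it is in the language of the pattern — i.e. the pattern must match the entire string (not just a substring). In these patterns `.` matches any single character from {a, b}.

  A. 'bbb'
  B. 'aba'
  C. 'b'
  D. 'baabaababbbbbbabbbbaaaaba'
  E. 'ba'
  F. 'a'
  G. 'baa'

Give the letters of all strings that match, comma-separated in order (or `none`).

E

A. 'bbb' → no match
B. 'aba' → no match
C. 'b' → no match
D → no match
E. 'ba' → match
F. 'a' → no match
G. 'baa' → no match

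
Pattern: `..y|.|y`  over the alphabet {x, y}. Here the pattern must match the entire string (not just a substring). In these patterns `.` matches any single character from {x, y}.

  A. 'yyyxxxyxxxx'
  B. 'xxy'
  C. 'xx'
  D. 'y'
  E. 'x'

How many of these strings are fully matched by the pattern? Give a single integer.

3

A → no match
B → match
C → no match
D → match
E → match
Total matched: 3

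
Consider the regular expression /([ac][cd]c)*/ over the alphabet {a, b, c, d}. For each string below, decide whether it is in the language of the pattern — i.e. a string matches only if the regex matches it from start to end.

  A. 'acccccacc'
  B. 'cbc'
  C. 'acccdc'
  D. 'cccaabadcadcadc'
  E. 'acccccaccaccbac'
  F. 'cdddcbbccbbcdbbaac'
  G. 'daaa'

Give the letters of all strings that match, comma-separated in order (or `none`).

A, C

A. 'acccccacc' → match
B. 'cbc' → no match
C. 'acccdc' → match
D → no match
E → no match
F → no match
G. 'daaa' → no match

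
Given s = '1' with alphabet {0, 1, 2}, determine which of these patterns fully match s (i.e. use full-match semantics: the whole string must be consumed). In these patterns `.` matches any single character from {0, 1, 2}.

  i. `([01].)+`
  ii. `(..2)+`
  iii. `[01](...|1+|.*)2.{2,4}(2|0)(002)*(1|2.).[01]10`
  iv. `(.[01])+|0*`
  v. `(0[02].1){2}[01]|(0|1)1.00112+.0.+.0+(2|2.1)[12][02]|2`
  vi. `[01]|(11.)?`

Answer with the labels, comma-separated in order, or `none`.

vi

i → no match
ii → no match — must end with '2'
iii → no match — must end with '10'
iv → no match
v → no match
vi → match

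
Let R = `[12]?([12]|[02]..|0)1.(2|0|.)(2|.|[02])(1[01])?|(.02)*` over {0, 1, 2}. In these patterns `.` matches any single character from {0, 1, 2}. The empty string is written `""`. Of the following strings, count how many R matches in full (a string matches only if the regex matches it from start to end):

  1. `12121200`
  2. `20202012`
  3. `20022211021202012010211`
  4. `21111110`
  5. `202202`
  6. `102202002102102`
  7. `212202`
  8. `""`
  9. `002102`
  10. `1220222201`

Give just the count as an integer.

6

1 → match
2 → no match
3 → no match
4 → match
5 → match
6 → match
7 → no match
8 → match
9 → match
10 → no match
Total matched: 6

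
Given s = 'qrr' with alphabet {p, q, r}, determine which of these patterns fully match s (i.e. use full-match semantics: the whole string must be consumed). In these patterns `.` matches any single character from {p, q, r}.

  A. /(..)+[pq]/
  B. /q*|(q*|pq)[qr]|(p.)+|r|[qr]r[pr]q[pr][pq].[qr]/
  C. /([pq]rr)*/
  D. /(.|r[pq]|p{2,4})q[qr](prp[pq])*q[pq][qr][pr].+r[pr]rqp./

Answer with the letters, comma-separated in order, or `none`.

C

A → no match
B → no match
C → match
D → no match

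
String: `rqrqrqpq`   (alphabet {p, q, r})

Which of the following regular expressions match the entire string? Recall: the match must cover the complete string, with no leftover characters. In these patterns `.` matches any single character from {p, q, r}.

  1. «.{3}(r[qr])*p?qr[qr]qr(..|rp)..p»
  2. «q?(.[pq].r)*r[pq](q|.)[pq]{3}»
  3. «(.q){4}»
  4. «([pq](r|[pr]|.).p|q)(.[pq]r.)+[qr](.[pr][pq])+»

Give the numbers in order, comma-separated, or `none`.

1 → no match — must end with `p`
2 → no match
3 → match
4 → no match

3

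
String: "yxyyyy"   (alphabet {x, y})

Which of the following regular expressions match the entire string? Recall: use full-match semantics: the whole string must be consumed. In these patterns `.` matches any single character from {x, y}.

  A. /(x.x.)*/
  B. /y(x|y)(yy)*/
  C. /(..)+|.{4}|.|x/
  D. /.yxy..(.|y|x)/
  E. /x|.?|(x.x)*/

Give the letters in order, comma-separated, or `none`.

B, C

A → no match
B → match
C → match
D → no match
E → no match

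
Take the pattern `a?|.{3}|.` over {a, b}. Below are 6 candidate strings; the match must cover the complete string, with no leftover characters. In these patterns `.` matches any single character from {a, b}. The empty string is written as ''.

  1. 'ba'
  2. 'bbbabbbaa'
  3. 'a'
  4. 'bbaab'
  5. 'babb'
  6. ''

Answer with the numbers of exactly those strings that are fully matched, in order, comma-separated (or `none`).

1 → no match
2 → no match
3 → match
4 → no match
5 → no match
6 → match

3, 6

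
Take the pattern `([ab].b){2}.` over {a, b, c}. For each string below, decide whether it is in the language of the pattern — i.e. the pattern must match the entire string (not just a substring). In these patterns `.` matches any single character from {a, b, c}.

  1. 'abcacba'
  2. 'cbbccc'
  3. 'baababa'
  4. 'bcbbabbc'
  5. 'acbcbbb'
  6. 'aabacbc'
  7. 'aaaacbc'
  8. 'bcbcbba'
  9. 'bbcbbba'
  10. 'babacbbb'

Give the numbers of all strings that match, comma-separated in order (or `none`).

6

1 → no match
2 → no match
3 → no match
4 → no match
5 → no match
6 → match
7 → no match
8 → no match
9 → no match
10 → no match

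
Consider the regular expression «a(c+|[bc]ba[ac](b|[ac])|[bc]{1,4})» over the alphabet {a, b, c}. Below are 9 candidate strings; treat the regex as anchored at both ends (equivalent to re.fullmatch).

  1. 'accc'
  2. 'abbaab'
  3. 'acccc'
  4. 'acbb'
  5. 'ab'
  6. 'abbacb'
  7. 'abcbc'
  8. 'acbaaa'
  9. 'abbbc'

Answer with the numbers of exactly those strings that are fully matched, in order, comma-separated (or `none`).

1, 2, 3, 4, 5, 6, 7, 8, 9

1 → match
2 → match
3 → match
4 → match
5 → match
6 → match
7 → match
8 → match
9 → match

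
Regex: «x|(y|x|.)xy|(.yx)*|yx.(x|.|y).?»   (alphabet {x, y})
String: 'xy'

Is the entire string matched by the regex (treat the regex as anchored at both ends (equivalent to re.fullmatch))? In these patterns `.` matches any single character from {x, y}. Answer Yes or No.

No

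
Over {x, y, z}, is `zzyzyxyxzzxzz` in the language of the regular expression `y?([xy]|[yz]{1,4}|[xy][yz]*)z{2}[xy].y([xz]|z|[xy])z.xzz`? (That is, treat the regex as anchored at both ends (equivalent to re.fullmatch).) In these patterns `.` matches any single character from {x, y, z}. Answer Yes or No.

No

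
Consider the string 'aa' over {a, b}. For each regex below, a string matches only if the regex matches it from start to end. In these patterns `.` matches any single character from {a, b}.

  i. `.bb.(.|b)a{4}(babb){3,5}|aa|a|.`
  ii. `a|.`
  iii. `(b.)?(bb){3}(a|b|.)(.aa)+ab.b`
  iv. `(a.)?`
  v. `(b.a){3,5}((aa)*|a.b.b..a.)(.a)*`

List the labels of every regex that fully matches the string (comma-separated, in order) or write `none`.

i, iv

i → match
ii → no match
iii → no match — must end with 'b'
iv → match
v → no match — must start with 'b'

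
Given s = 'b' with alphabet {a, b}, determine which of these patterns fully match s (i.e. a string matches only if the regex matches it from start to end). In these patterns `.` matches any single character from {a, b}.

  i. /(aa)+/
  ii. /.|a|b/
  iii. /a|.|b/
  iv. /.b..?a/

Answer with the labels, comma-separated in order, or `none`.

i → no match — must start with 'aa'
ii → match
iii → match
iv → no match — must end with 'a'

ii, iii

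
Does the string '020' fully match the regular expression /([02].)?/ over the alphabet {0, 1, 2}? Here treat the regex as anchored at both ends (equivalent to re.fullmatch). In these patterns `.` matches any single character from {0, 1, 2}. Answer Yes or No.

No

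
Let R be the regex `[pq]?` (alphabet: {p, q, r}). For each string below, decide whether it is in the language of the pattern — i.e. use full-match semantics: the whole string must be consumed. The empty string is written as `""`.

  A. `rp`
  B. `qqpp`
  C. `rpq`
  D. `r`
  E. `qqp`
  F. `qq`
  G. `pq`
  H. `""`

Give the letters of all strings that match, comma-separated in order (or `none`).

A. `rp` → no match
B. `qqpp` → no match
C. `rpq` → no match
D. `r` → no match
E. `qqp` → no match
F. `qq` → no match
G. `pq` → no match
H. `""` → match

H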